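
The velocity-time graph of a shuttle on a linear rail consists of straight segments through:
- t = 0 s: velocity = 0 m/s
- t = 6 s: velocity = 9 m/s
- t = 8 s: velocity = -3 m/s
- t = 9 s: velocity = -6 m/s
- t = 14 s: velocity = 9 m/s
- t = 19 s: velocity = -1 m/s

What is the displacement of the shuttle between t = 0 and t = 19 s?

56 m

Net displacement equals the area under the velocity-time graph (areas below the axis count negative).
0–6 s: ½(0 + 9)(6) = 27 m
6–8 s: ½(9 + -3)(2) = 6 m
8–9 s: ½(-3 + -6)(1) = -4.5 m
9–14 s: ½(-6 + 9)(5) = 7.5 m
14–19 s: ½(9 + -1)(5) = 20 m
Net displacement = 56 m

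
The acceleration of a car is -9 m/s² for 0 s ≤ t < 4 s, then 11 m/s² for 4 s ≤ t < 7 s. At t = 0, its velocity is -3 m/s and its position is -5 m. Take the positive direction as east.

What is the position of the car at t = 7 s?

On each constant-a segment, Δv = aΔt and Δx = v₀Δt + ½aΔt²; chain segment to segment.
0–4 s: v starts -3 m/s; Δx = -3·4 + ½·-9·4² = -84 m; v ends -39 m/s.
4–7 s: v starts -39 m/s; Δx = -39·3 + ½·11·3² = -67.5 m; v ends -6 m/s.
x(7) = -5 + Σ Δx = -156.5 m.

-156.5 m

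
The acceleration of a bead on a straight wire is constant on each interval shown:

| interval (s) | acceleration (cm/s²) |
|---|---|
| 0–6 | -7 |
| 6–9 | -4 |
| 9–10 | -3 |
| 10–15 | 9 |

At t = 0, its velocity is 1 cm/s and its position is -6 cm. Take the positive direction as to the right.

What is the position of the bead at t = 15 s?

-489 cm

On each constant-a segment, Δv = aΔt and Δx = v₀Δt + ½aΔt²; chain segment to segment.
0–6 s: v starts 1 cm/s; Δx = 1·6 + ½·-7·6² = -120 cm; v ends -41 cm/s.
6–9 s: v starts -41 cm/s; Δx = -41·3 + ½·-4·3² = -141 cm; v ends -53 cm/s.
9–10 s: v starts -53 cm/s; Δx = -53·1 + ½·-3·1² = -54.5 cm; v ends -56 cm/s.
10–15 s: v starts -56 cm/s; Δx = -56·5 + ½·9·5² = -167.5 cm; v ends -11 cm/s.
x(15) = -6 + Σ Δx = -489 cm.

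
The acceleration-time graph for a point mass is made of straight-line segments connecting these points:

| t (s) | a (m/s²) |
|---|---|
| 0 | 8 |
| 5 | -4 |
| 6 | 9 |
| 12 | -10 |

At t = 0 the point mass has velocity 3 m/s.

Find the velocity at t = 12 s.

Δv equals the area under the a-t graph; then v = v₀ + Δv.
0–5 s: ½(8 + -4)(5) = 10 m/s
5–6 s: ½(-4 + 9)(1) = 2.5 m/s
6–12 s: ½(9 + -10)(6) = -3 m/s
Δv = 9.5 m/s, so v(12) = 3 + (9.5) = 12.5 m/s.

12.5 m/s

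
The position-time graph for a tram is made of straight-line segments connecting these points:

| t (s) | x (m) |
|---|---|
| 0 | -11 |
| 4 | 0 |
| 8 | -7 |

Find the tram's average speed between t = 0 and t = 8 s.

2.25 m/s

Average speed = (total path length)/(elapsed time); on a piecewise-linear x-t graph the path length is Σ|Δx|.
0–4 s: |Δx| = |0 − -11| = 11 m
4–8 s: |Δx| = |-7 − 0| = 7 m
Total path = 18 m; average speed = 18/8 = 2.25 m/s.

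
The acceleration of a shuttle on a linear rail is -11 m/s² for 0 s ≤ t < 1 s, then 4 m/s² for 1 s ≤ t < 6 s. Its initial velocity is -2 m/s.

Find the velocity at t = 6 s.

7 m/s

Δv equals the area under the a-t graph; then v = v₀ + Δv.
0–1 s: -11 × 1 = -11 m/s
1–6 s: 4 × 5 = 20 m/s
Δv = 9 m/s, so v(6) = -2 + (9) = 7 m/s.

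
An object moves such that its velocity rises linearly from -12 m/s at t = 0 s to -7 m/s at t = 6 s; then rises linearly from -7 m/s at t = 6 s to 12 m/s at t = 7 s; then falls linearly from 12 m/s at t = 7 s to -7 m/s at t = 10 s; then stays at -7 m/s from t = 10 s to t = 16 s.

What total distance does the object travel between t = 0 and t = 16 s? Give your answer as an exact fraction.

2267/19 m

Distance (not displacement) is the total path length: add the absolute areas under v-t.
0–6 s: |½(-12 + -7)(6)| = 57 m
6–7 s: v = 0 at t = 121/19 s; triangle areas 49/38 + 72/19 = 193/38 m
7–10 s: v = 0 at t = 169/19 s; triangle areas 216/19 + 147/38 = 579/38 m
10–16 s: |-7| × 6 = 42 m
Total distance = 2267/19 m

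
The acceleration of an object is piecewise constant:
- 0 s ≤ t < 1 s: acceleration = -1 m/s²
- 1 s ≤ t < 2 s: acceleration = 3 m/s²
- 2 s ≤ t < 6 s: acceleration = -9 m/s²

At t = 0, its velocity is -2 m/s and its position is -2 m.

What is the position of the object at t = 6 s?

On each constant-a segment, Δv = aΔt and Δx = v₀Δt + ½aΔt²; chain segment to segment.
0–1 s: v starts -2 m/s; Δx = -2·1 + ½·-1·1² = -2.5 m; v ends -3 m/s.
1–2 s: v starts -3 m/s; Δx = -3·1 + ½·3·1² = -1.5 m; v ends 0 m/s.
2–6 s: v starts 0 m/s; Δx = 0·4 + ½·-9·4² = -72 m; v ends -36 m/s.
x(6) = -2 + Σ Δx = -78 m.

-78 m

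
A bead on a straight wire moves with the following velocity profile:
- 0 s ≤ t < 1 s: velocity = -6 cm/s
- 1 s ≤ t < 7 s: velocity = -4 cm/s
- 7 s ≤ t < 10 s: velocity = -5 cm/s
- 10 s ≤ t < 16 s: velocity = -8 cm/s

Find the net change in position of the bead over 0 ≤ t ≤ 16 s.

-93 cm

Displacement is the signed area under the v-t curve.
0–1 s: -6 × 1 = -6 cm
1–7 s: -4 × 6 = -24 cm
7–10 s: -5 × 3 = -15 cm
10–16 s: -8 × 6 = -48 cm
Net displacement = -93 cm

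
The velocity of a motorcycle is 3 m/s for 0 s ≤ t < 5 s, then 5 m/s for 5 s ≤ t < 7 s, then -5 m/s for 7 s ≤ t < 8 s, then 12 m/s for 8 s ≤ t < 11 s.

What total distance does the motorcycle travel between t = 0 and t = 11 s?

66 m

Total distance travelled is ∫|v| dt — sum the magnitudes of each area piece.
0–5 s: |3| × 5 = 15 m
5–7 s: |5| × 2 = 10 m
7–8 s: |-5| × 1 = 5 m
8–11 s: |12| × 3 = 36 m
Total distance = 66 m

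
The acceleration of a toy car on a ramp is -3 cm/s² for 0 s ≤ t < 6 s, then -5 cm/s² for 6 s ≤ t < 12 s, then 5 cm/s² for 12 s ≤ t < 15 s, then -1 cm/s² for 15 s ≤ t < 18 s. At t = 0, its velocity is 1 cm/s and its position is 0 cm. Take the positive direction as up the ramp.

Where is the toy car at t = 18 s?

On each constant-a segment, Δv = aΔt and Δx = v₀Δt + ½aΔt²; chain segment to segment.
0–6 s: v starts 1 cm/s; Δx = 1·6 + ½·-3·6² = -48 cm; v ends -17 cm/s.
6–12 s: v starts -17 cm/s; Δx = -17·6 + ½·-5·6² = -192 cm; v ends -47 cm/s.
12–15 s: v starts -47 cm/s; Δx = -47·3 + ½·5·3² = -118.5 cm; v ends -32 cm/s.
15–18 s: v starts -32 cm/s; Δx = -32·3 + ½·-1·3² = -100.5 cm; v ends -35 cm/s.
x(18) = 0 + Σ Δx = -459 cm.

-459 cm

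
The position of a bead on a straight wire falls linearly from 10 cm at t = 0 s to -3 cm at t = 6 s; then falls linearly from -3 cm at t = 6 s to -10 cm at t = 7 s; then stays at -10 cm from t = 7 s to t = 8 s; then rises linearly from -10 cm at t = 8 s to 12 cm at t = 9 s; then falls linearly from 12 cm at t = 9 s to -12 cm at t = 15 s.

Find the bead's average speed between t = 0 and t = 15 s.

4.4 cm/s

Average speed = (total path length)/(elapsed time); on a piecewise-linear x-t graph the path length is Σ|Δx|.
0–6 s: |Δx| = |-3 − 10| = 13 cm
6–7 s: |Δx| = |-10 − -3| = 7 cm
7–8 s: |Δx| = |-10 − -10| = 0 cm
8–9 s: |Δx| = |12 − -10| = 22 cm
9–15 s: |Δx| = |-12 − 12| = 24 cm
Total path = 66 cm; average speed = 66/15 = 4.4 cm/s.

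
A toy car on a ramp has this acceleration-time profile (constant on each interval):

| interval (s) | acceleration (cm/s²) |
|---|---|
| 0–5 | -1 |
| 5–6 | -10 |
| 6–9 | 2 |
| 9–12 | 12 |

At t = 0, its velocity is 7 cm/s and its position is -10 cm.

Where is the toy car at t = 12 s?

On each constant-a segment, Δv = aΔt and Δx = v₀Δt + ½aΔt²; chain segment to segment.
0–5 s: v starts 7 cm/s; Δx = 7·5 + ½·-1·5² = 22.5 cm; v ends 2 cm/s.
5–6 s: v starts 2 cm/s; Δx = 2·1 + ½·-10·1² = -3 cm; v ends -8 cm/s.
6–9 s: v starts -8 cm/s; Δx = -8·3 + ½·2·3² = -15 cm; v ends -2 cm/s.
9–12 s: v starts -2 cm/s; Δx = -2·3 + ½·12·3² = 48 cm; v ends 34 cm/s.
x(12) = -10 + Σ Δx = 42.5 cm.

42.5 cm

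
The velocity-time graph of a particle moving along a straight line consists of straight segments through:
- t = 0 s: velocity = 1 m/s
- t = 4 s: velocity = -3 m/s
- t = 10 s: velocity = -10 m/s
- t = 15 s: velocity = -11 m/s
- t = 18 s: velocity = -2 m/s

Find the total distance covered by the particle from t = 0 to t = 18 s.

Distance (not displacement) is the total path length: add the absolute areas under v-t.
0–4 s: v = 0 at t = 1 s; triangle areas 0.5 + 4.5 = 5 m
4–10 s: |½(-3 + -10)(6)| = 39 m
10–15 s: |½(-10 + -11)(5)| = 52.5 m
15–18 s: |½(-11 + -2)(3)| = 19.5 m
Total distance = 116 m

116 m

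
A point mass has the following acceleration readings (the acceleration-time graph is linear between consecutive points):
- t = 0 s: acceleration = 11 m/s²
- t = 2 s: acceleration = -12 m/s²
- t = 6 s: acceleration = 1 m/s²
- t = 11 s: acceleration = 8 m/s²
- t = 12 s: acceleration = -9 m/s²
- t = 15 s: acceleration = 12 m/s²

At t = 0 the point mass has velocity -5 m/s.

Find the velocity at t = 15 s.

-1.5 m/s

Δv equals the area under the a-t graph; then v = v₀ + Δv.
0–2 s: ½(11 + -12)(2) = -1 m/s
2–6 s: ½(-12 + 1)(4) = -22 m/s
6–11 s: ½(1 + 8)(5) = 22.5 m/s
11–12 s: ½(8 + -9)(1) = -0.5 m/s
12–15 s: ½(-9 + 12)(3) = 4.5 m/s
Δv = 3.5 m/s, so v(15) = -5 + (3.5) = -1.5 m/s.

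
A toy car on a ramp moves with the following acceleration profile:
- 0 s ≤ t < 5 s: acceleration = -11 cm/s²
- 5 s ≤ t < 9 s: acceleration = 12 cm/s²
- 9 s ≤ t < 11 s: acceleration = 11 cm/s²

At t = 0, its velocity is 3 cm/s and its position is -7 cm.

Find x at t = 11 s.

On each constant-a segment, Δv = aΔt and Δx = v₀Δt + ½aΔt²; chain segment to segment.
0–5 s: v starts 3 cm/s; Δx = 3·5 + ½·-11·5² = -122.5 cm; v ends -52 cm/s.
5–9 s: v starts -52 cm/s; Δx = -52·4 + ½·12·4² = -112 cm; v ends -4 cm/s.
9–11 s: v starts -4 cm/s; Δx = -4·2 + ½·11·2² = 14 cm; v ends 18 cm/s.
x(11) = -7 + Σ Δx = -227.5 cm.

-227.5 cm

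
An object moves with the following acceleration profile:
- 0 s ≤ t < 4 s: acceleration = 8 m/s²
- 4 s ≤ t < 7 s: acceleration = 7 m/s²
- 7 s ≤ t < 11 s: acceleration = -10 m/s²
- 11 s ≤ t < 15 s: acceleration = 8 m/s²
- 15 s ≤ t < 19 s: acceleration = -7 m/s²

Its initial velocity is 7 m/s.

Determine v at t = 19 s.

24 m/s

Δv equals the area under the a-t graph; then v = v₀ + Δv.
0–4 s: 8 × 4 = 32 m/s
4–7 s: 7 × 3 = 21 m/s
7–11 s: -10 × 4 = -40 m/s
11–15 s: 8 × 4 = 32 m/s
15–19 s: -7 × 4 = -28 m/s
Δv = 17 m/s, so v(19) = 7 + (17) = 24 m/s.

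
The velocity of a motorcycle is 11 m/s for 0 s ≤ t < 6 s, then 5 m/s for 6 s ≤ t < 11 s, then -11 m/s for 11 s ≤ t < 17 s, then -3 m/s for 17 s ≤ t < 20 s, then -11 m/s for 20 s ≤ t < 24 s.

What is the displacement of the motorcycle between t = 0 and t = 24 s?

Displacement is the signed area under the v-t curve.
0–6 s: 11 × 6 = 66 m
6–11 s: 5 × 5 = 25 m
11–17 s: -11 × 6 = -66 m
17–20 s: -3 × 3 = -9 m
20–24 s: -11 × 4 = -44 m
Net displacement = -28 m

-28 m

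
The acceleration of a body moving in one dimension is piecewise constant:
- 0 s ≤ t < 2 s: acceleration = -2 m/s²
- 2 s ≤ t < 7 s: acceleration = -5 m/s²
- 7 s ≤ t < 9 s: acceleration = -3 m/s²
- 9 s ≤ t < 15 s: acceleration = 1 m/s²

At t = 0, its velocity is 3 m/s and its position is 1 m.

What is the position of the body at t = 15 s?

On each constant-a segment, Δv = aΔt and Δx = v₀Δt + ½aΔt²; chain segment to segment.
0–2 s: v starts 3 m/s; Δx = 3·2 + ½·-2·2² = 2 m; v ends -1 m/s.
2–7 s: v starts -1 m/s; Δx = -1·5 + ½·-5·5² = -67.5 m; v ends -26 m/s.
7–9 s: v starts -26 m/s; Δx = -26·2 + ½·-3·2² = -58 m; v ends -32 m/s.
9–15 s: v starts -32 m/s; Δx = -32·6 + ½·1·6² = -174 m; v ends -26 m/s.
x(15) = 1 + Σ Δx = -296.5 m.

-296.5 m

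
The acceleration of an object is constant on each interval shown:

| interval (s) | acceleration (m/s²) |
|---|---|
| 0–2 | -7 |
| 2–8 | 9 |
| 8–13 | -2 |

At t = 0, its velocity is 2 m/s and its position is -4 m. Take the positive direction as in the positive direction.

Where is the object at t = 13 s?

On each constant-a segment, Δv = aΔt and Δx = v₀Δt + ½aΔt²; chain segment to segment.
0–2 s: v starts 2 m/s; Δx = 2·2 + ½·-7·2² = -10 m; v ends -12 m/s.
2–8 s: v starts -12 m/s; Δx = -12·6 + ½·9·6² = 90 m; v ends 42 m/s.
8–13 s: v starts 42 m/s; Δx = 42·5 + ½·-2·5² = 185 m; v ends 32 m/s.
x(13) = -4 + Σ Δx = 261 m.

261 m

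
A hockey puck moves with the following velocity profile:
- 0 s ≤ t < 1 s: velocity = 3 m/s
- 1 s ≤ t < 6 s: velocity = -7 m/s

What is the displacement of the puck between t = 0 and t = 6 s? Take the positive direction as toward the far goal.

-32 m

Net displacement equals the area under the velocity-time graph (areas below the axis count negative).
0–1 s: 3 × 1 = 3 m
1–6 s: -7 × 5 = -35 m
Net displacement = -32 m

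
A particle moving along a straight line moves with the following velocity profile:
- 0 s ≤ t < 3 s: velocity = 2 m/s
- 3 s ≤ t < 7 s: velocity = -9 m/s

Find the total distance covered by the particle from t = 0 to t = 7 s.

42 m

Total distance travelled is ∫|v| dt — sum the magnitudes of each area piece.
0–3 s: |2| × 3 = 6 m
3–7 s: |-9| × 4 = 36 m
Total distance = 42 m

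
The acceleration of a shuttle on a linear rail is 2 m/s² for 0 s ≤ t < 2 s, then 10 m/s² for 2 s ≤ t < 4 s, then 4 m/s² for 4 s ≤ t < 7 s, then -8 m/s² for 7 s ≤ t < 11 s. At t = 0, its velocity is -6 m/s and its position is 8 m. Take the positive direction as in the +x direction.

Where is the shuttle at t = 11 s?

144 m

On each constant-a segment, Δv = aΔt and Δx = v₀Δt + ½aΔt²; chain segment to segment.
0–2 s: v starts -6 m/s; Δx = -6·2 + ½·2·2² = -8 m; v ends -2 m/s.
2–4 s: v starts -2 m/s; Δx = -2·2 + ½·10·2² = 16 m; v ends 18 m/s.
4–7 s: v starts 18 m/s; Δx = 18·3 + ½·4·3² = 72 m; v ends 30 m/s.
7–11 s: v starts 30 m/s; Δx = 30·4 + ½·-8·4² = 56 m; v ends -2 m/s.
x(11) = 8 + Σ Δx = 144 m.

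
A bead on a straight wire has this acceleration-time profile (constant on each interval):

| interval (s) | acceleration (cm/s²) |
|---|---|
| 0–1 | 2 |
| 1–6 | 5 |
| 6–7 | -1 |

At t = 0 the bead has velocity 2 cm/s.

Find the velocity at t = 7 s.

Δv equals the area under the a-t graph; then v = v₀ + Δv.
0–1 s: 2 × 1 = 2 cm/s
1–6 s: 5 × 5 = 25 cm/s
6–7 s: -1 × 1 = -1 cm/s
Δv = 26 cm/s, so v(7) = 2 + (26) = 28 cm/s.

28 cm/s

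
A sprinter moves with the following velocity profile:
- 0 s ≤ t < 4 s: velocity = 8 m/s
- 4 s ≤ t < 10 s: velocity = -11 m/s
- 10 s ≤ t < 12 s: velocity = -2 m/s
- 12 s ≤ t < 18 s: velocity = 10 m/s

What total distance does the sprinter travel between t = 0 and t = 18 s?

162 m

Total distance travelled is ∫|v| dt — sum the magnitudes of each area piece.
0–4 s: |8| × 4 = 32 m
4–10 s: |-11| × 6 = 66 m
10–12 s: |-2| × 2 = 4 m
12–18 s: |10| × 6 = 60 m
Total distance = 162 m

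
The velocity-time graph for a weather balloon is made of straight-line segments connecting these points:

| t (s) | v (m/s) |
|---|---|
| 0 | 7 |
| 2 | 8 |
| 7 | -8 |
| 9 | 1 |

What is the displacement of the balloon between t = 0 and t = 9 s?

8 m

Net displacement equals the area under the velocity-time graph (areas below the axis count negative).
0–2 s: ½(7 + 8)(2) = 15 m
2–7 s: ½(8 + -8)(5) = 0 m
7–9 s: ½(-8 + 1)(2) = -7 m
Net displacement = 8 m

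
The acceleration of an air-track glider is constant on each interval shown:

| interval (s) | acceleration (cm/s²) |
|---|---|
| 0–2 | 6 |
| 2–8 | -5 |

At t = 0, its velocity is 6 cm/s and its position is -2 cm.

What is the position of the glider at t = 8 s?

40 cm

On each constant-a segment, Δv = aΔt and Δx = v₀Δt + ½aΔt²; chain segment to segment.
0–2 s: v starts 6 cm/s; Δx = 6·2 + ½·6·2² = 24 cm; v ends 18 cm/s.
2–8 s: v starts 18 cm/s; Δx = 18·6 + ½·-5·6² = 18 cm; v ends -12 cm/s.
x(8) = -2 + Σ Δx = 40 cm.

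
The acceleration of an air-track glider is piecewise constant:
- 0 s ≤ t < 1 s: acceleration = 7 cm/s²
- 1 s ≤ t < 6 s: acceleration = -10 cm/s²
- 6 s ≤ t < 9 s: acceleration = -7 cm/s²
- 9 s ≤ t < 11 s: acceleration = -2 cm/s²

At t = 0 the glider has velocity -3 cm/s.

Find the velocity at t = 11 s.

Δv equals the area under the a-t graph; then v = v₀ + Δv.
0–1 s: 7 × 1 = 7 cm/s
1–6 s: -10 × 5 = -50 cm/s
6–9 s: -7 × 3 = -21 cm/s
9–11 s: -2 × 2 = -4 cm/s
Δv = -68 cm/s, so v(11) = -3 + (-68) = -71 cm/s.

-71 cm/s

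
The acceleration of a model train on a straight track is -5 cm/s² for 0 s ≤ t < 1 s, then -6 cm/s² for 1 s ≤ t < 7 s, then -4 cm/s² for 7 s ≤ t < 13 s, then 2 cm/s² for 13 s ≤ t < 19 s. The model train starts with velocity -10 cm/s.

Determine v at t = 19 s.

Δv equals the area under the a-t graph; then v = v₀ + Δv.
0–1 s: -5 × 1 = -5 cm/s
1–7 s: -6 × 6 = -36 cm/s
7–13 s: -4 × 6 = -24 cm/s
13–19 s: 2 × 6 = 12 cm/s
Δv = -53 cm/s, so v(19) = -10 + (-53) = -63 cm/s.

-63 cm/s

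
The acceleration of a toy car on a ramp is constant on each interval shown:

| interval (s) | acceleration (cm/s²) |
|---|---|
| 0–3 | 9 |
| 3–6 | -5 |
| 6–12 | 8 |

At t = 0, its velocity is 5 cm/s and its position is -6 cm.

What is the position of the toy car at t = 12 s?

369 cm

On each constant-a segment, Δv = aΔt and Δx = v₀Δt + ½aΔt²; chain segment to segment.
0–3 s: v starts 5 cm/s; Δx = 5·3 + ½·9·3² = 55.5 cm; v ends 32 cm/s.
3–6 s: v starts 32 cm/s; Δx = 32·3 + ½·-5·3² = 73.5 cm; v ends 17 cm/s.
6–12 s: v starts 17 cm/s; Δx = 17·6 + ½·8·6² = 246 cm; v ends 65 cm/s.
x(12) = -6 + Σ Δx = 369 cm.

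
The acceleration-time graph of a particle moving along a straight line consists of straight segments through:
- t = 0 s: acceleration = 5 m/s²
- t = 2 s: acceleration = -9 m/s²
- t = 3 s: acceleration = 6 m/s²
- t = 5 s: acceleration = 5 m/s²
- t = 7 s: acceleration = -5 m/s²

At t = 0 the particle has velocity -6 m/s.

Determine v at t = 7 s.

-0.5 m/s

Δv equals the area under the a-t graph; then v = v₀ + Δv.
0–2 s: ½(5 + -9)(2) = -4 m/s
2–3 s: ½(-9 + 6)(1) = -1.5 m/s
3–5 s: ½(6 + 5)(2) = 11 m/s
5–7 s: ½(5 + -5)(2) = 0 m/s
Δv = 5.5 m/s, so v(7) = -6 + (5.5) = -0.5 m/s.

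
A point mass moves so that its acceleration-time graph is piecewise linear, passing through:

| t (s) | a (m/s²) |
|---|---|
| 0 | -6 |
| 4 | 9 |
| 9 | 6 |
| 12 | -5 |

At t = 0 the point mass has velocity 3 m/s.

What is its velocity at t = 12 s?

Δv equals the area under the a-t graph; then v = v₀ + Δv.
0–4 s: ½(-6 + 9)(4) = 6 m/s
4–9 s: ½(9 + 6)(5) = 37.5 m/s
9–12 s: ½(6 + -5)(3) = 1.5 m/s
Δv = 45 m/s, so v(12) = 3 + (45) = 48 m/s.

48 m/s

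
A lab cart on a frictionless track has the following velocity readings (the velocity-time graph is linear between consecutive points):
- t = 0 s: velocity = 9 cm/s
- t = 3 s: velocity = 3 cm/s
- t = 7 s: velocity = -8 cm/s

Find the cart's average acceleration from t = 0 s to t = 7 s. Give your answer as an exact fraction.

-17/7 cm/s²

Average acceleration = Δv/Δt = (-8 − 9)/(7 − 0) = -17/7 cm/s².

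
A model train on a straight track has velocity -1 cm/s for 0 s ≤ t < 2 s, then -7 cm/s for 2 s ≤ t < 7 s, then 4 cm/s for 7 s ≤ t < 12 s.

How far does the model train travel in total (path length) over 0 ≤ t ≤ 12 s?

57 cm

Total distance travelled is ∫|v| dt — sum the magnitudes of each area piece.
0–2 s: |-1| × 2 = 2 cm
2–7 s: |-7| × 5 = 35 cm
7–12 s: |4| × 5 = 20 cm
Total distance = 57 cm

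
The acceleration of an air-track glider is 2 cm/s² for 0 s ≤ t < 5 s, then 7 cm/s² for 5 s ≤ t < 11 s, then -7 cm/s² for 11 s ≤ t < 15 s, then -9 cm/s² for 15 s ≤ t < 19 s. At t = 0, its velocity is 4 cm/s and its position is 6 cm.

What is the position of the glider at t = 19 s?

On each constant-a segment, Δv = aΔt and Δx = v₀Δt + ½aΔt²; chain segment to segment.
0–5 s: v starts 4 cm/s; Δx = 4·5 + ½·2·5² = 45 cm; v ends 14 cm/s.
5–11 s: v starts 14 cm/s; Δx = 14·6 + ½·7·6² = 210 cm; v ends 56 cm/s.
11–15 s: v starts 56 cm/s; Δx = 56·4 + ½·-7·4² = 168 cm; v ends 28 cm/s.
15–19 s: v starts 28 cm/s; Δx = 28·4 + ½·-9·4² = 40 cm; v ends -8 cm/s.
x(19) = 6 + Σ Δx = 469 cm.

469 cm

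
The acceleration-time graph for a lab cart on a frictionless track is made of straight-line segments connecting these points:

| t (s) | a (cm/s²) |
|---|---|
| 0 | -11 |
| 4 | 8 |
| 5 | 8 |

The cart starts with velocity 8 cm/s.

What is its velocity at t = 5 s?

10 cm/s

Δv equals the area under the a-t graph; then v = v₀ + Δv.
0–4 s: ½(-11 + 8)(4) = -6 cm/s
4–5 s: 8 × 1 = 8 cm/s
Δv = 2 cm/s, so v(5) = 8 + (2) = 10 cm/s.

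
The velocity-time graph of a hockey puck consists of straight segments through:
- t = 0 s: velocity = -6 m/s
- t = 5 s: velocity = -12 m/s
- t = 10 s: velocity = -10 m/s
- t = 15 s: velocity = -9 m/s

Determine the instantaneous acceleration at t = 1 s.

Acceleration is the slope of the v-t graph on 0–5 s: (-12 − -6)/(5 − 0) = -1.2 m/s².

-1.2 m/s²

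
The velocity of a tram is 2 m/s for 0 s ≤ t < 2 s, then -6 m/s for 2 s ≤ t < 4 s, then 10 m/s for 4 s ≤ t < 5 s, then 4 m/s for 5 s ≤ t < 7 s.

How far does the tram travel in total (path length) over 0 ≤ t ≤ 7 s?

Distance (not displacement) is the total path length: add the absolute areas under v-t.
0–2 s: |2| × 2 = 4 m
2–4 s: |-6| × 2 = 12 m
4–5 s: |10| × 1 = 10 m
5–7 s: |4| × 2 = 8 m
Total distance = 34 m

34 m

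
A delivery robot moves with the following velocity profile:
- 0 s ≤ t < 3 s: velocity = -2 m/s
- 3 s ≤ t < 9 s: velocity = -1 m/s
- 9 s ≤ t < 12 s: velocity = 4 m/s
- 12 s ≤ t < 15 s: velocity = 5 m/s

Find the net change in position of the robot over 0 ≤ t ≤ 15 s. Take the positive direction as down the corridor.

15 m

Net displacement equals the area under the velocity-time graph (areas below the axis count negative).
0–3 s: -2 × 3 = -6 m
3–9 s: -1 × 6 = -6 m
9–12 s: 4 × 3 = 12 m
12–15 s: 5 × 3 = 15 m
Net displacement = 15 m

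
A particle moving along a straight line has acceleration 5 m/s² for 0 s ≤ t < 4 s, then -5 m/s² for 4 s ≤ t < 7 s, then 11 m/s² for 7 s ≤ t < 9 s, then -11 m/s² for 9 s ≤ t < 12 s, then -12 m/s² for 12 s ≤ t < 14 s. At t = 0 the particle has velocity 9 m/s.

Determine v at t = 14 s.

-21 m/s

Δv equals the area under the a-t graph; then v = v₀ + Δv.
0–4 s: 5 × 4 = 20 m/s
4–7 s: -5 × 3 = -15 m/s
7–9 s: 11 × 2 = 22 m/s
9–12 s: -11 × 3 = -33 m/s
12–14 s: -12 × 2 = -24 m/s
Δv = -30 m/s, so v(14) = 9 + (-30) = -21 m/s.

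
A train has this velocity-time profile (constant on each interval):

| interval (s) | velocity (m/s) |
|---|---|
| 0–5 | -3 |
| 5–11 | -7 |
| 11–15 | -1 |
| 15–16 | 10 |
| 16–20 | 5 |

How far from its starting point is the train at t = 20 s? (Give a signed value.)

-31 m

Displacement is the signed area under the v-t curve.
0–5 s: -3 × 5 = -15 m
5–11 s: -7 × 6 = -42 m
11–15 s: -1 × 4 = -4 m
15–16 s: 10 × 1 = 10 m
16–20 s: 5 × 4 = 20 m
Net displacement = -31 m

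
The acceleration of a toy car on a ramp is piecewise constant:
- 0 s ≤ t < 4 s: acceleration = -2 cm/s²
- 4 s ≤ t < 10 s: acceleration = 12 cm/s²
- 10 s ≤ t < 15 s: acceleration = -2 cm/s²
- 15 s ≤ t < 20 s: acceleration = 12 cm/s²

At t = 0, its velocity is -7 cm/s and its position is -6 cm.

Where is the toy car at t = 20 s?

On each constant-a segment, Δv = aΔt and Δx = v₀Δt + ½aΔt²; chain segment to segment.
0–4 s: v starts -7 cm/s; Δx = -7·4 + ½·-2·4² = -44 cm; v ends -15 cm/s.
4–10 s: v starts -15 cm/s; Δx = -15·6 + ½·12·6² = 126 cm; v ends 57 cm/s.
10–15 s: v starts 57 cm/s; Δx = 57·5 + ½·-2·5² = 260 cm; v ends 47 cm/s.
15–20 s: v starts 47 cm/s; Δx = 47·5 + ½·12·5² = 385 cm; v ends 107 cm/s.
x(20) = -6 + Σ Δx = 721 cm.

721 cm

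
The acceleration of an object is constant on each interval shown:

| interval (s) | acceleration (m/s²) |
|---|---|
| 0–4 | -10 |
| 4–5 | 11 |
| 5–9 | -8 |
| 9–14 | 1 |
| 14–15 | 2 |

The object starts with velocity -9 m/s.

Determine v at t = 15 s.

-63 m/s

Δv equals the area under the a-t graph; then v = v₀ + Δv.
0–4 s: -10 × 4 = -40 m/s
4–5 s: 11 × 1 = 11 m/s
5–9 s: -8 × 4 = -32 m/s
9–14 s: 1 × 5 = 5 m/s
14–15 s: 2 × 1 = 2 m/s
Δv = -54 m/s, so v(15) = -9 + (-54) = -63 m/s.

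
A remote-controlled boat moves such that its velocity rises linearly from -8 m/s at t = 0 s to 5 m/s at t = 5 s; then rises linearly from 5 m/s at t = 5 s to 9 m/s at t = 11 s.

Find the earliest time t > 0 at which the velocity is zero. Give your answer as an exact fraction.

t = 40/13 s

v changes sign on 0–5 s (from -8 to 5); the graph is linear there, so v = 0 at t = 0 + (8)·(5 − 0)/(5 − -8) = 40/13 s.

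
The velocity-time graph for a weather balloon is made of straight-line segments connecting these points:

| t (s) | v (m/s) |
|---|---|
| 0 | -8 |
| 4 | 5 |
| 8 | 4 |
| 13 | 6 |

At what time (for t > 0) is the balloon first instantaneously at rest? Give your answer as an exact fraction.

t = 32/13 s

v changes sign on 0–4 s (from -8 to 5); the graph is linear there, so v = 0 at t = 0 + (8)·(4 − 0)/(5 − -8) = 32/13 s.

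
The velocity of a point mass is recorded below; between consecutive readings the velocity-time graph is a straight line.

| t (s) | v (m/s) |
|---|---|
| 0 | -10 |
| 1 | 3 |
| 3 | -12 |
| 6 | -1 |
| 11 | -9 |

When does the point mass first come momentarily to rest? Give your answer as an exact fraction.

t = 10/13 s

v changes sign on 0–1 s (from -10 to 3); the graph is linear there, so v = 0 at t = 0 + (10)·(1 − 0)/(3 − -10) = 10/13 s.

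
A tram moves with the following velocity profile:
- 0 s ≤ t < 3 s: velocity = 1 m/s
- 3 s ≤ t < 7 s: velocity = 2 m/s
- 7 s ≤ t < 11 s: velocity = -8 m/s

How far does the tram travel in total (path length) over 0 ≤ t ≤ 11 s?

Total distance travelled is ∫|v| dt — sum the magnitudes of each area piece.
0–3 s: |1| × 3 = 3 m
3–7 s: |2| × 4 = 8 m
7–11 s: |-8| × 4 = 32 m
Total distance = 43 m

43 m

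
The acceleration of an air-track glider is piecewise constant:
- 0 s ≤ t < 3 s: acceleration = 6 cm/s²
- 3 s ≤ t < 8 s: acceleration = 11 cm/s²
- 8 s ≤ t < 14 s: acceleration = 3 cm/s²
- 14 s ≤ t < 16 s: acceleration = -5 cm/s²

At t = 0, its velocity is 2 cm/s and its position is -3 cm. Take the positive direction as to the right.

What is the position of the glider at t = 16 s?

947.5 cm

On each constant-a segment, Δv = aΔt and Δx = v₀Δt + ½aΔt²; chain segment to segment.
0–3 s: v starts 2 cm/s; Δx = 2·3 + ½·6·3² = 33 cm; v ends 20 cm/s.
3–8 s: v starts 20 cm/s; Δx = 20·5 + ½·11·5² = 237.5 cm; v ends 75 cm/s.
8–14 s: v starts 75 cm/s; Δx = 75·6 + ½·3·6² = 504 cm; v ends 93 cm/s.
14–16 s: v starts 93 cm/s; Δx = 93·2 + ½·-5·2² = 176 cm; v ends 83 cm/s.
x(16) = -3 + Σ Δx = 947.5 cm.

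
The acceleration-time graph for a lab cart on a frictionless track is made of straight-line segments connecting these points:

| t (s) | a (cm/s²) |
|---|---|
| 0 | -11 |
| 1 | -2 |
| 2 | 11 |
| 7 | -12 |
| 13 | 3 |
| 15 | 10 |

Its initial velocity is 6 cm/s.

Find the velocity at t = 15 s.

Δv equals the area under the a-t graph; then v = v₀ + Δv.
0–1 s: ½(-11 + -2)(1) = -6.5 cm/s
1–2 s: ½(-2 + 11)(1) = 4.5 cm/s
2–7 s: ½(11 + -12)(5) = -2.5 cm/s
7–13 s: ½(-12 + 3)(6) = -27 cm/s
13–15 s: ½(3 + 10)(2) = 13 cm/s
Δv = -18.5 cm/s, so v(15) = 6 + (-18.5) = -12.5 cm/s.

-12.5 cm/s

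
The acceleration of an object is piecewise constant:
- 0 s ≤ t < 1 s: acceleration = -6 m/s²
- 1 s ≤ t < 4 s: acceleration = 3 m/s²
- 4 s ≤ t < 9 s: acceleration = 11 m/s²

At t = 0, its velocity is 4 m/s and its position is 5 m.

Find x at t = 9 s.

186 m

On each constant-a segment, Δv = aΔt and Δx = v₀Δt + ½aΔt²; chain segment to segment.
0–1 s: v starts 4 m/s; Δx = 4·1 + ½·-6·1² = 1 m; v ends -2 m/s.
1–4 s: v starts -2 m/s; Δx = -2·3 + ½·3·3² = 7.5 m; v ends 7 m/s.
4–9 s: v starts 7 m/s; Δx = 7·5 + ½·11·5² = 172.5 m; v ends 62 m/s.
x(9) = 5 + Σ Δx = 186 m.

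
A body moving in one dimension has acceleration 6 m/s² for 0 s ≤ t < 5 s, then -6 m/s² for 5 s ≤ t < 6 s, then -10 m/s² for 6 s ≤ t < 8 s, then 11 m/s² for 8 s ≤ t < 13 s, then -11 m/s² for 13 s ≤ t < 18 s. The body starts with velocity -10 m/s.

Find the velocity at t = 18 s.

-6 m/s

Δv equals the area under the a-t graph; then v = v₀ + Δv.
0–5 s: 6 × 5 = 30 m/s
5–6 s: -6 × 1 = -6 m/s
6–8 s: -10 × 2 = -20 m/s
8–13 s: 11 × 5 = 55 m/s
13–18 s: -11 × 5 = -55 m/s
Δv = 4 m/s, so v(18) = -10 + (4) = -6 m/s.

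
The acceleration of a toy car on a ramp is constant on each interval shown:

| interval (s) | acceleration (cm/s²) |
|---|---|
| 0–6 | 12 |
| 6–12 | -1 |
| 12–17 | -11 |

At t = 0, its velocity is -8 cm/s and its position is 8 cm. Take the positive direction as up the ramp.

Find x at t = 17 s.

On each constant-a segment, Δv = aΔt and Δx = v₀Δt + ½aΔt²; chain segment to segment.
0–6 s: v starts -8 cm/s; Δx = -8·6 + ½·12·6² = 168 cm; v ends 64 cm/s.
6–12 s: v starts 64 cm/s; Δx = 64·6 + ½·-1·6² = 366 cm; v ends 58 cm/s.
12–17 s: v starts 58 cm/s; Δx = 58·5 + ½·-11·5² = 152.5 cm; v ends 3 cm/s.
x(17) = 8 + Σ Δx = 694.5 cm.

694.5 cm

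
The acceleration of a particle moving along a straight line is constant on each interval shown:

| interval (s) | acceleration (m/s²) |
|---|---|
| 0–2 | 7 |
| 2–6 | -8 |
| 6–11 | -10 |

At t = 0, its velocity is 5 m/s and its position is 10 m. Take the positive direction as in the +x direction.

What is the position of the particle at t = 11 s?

-144 m

On each constant-a segment, Δv = aΔt and Δx = v₀Δt + ½aΔt²; chain segment to segment.
0–2 s: v starts 5 m/s; Δx = 5·2 + ½·7·2² = 24 m; v ends 19 m/s.
2–6 s: v starts 19 m/s; Δx = 19·4 + ½·-8·4² = 12 m; v ends -13 m/s.
6–11 s: v starts -13 m/s; Δx = -13·5 + ½·-10·5² = -190 m; v ends -63 m/s.
x(11) = 10 + Σ Δx = -144 m.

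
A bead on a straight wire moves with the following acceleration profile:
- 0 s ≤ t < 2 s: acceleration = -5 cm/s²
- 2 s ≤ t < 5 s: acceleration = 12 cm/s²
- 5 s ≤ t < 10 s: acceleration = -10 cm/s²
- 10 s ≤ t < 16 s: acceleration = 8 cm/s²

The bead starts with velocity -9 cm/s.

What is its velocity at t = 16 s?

15 cm/s

Δv equals the area under the a-t graph; then v = v₀ + Δv.
0–2 s: -5 × 2 = -10 cm/s
2–5 s: 12 × 3 = 36 cm/s
5–10 s: -10 × 5 = -50 cm/s
10–16 s: 8 × 6 = 48 cm/s
Δv = 24 cm/s, so v(16) = -9 + (24) = 15 cm/s.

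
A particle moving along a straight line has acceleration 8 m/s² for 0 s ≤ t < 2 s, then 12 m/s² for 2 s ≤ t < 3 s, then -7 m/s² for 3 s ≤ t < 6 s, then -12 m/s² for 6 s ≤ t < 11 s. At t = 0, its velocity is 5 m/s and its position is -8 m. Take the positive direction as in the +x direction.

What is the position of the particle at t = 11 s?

22.5 m

On each constant-a segment, Δv = aΔt and Δx = v₀Δt + ½aΔt²; chain segment to segment.
0–2 s: v starts 5 m/s; Δx = 5·2 + ½·8·2² = 26 m; v ends 21 m/s.
2–3 s: v starts 21 m/s; Δx = 21·1 + ½·12·1² = 27 m; v ends 33 m/s.
3–6 s: v starts 33 m/s; Δx = 33·3 + ½·-7·3² = 67.5 m; v ends 12 m/s.
6–11 s: v starts 12 m/s; Δx = 12·5 + ½·-12·5² = -90 m; v ends -48 m/s.
x(11) = -8 + Σ Δx = 22.5 m.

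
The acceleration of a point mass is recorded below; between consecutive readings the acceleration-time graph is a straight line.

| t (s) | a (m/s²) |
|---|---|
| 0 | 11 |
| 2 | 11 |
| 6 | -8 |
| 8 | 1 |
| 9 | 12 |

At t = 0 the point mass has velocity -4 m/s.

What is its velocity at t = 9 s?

Δv equals the area under the a-t graph; then v = v₀ + Δv.
0–2 s: 11 × 2 = 22 m/s
2–6 s: ½(11 + -8)(4) = 6 m/s
6–8 s: ½(-8 + 1)(2) = -7 m/s
8–9 s: ½(1 + 12)(1) = 6.5 m/s
Δv = 27.5 m/s, so v(9) = -4 + (27.5) = 23.5 m/s.

23.5 m/s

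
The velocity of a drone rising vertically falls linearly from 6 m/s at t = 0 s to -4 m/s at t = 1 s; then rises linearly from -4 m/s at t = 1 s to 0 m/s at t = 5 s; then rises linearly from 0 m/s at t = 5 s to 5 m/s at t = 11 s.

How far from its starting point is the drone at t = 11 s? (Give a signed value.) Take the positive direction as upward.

Net displacement equals the area under the velocity-time graph (areas below the axis count negative).
0–1 s: ½(6 + -4)(1) = 1 m
1–5 s: ½(-4 + 0)(4) = -8 m
5–11 s: ½(0 + 5)(6) = 15 m
Net displacement = 8 m

8 m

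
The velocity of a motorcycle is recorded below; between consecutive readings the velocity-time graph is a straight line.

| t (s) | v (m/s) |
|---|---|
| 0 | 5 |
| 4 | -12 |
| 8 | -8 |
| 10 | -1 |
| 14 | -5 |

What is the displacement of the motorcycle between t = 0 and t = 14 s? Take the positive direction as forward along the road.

Displacement is the signed area under the v-t curve.
0–4 s: ½(5 + -12)(4) = -14 m
4–8 s: ½(-12 + -8)(4) = -40 m
8–10 s: ½(-8 + -1)(2) = -9 m
10–14 s: ½(-1 + -5)(4) = -12 m
Net displacement = -75 m

-75 m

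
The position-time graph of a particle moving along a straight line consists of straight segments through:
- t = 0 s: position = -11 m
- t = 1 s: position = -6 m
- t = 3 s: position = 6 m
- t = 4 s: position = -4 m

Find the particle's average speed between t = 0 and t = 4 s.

Average speed = (total path length)/(elapsed time); on a piecewise-linear x-t graph the path length is Σ|Δx|.
0–1 s: |Δx| = |-6 − -11| = 5 m
1–3 s: |Δx| = |6 − -6| = 12 m
3–4 s: |Δx| = |-4 − 6| = 10 m
Total path = 27 m; average speed = 27/4 = 6.75 m/s.

6.75 m/s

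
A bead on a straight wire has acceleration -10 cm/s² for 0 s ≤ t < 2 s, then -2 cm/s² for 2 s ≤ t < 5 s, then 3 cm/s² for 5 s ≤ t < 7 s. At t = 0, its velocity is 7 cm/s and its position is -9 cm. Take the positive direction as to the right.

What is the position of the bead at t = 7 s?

-95 cm

On each constant-a segment, Δv = aΔt and Δx = v₀Δt + ½aΔt²; chain segment to segment.
0–2 s: v starts 7 cm/s; Δx = 7·2 + ½·-10·2² = -6 cm; v ends -13 cm/s.
2–5 s: v starts -13 cm/s; Δx = -13·3 + ½·-2·3² = -48 cm; v ends -19 cm/s.
5–7 s: v starts -19 cm/s; Δx = -19·2 + ½·3·2² = -32 cm; v ends -13 cm/s.
x(7) = -9 + Σ Δx = -95 cm.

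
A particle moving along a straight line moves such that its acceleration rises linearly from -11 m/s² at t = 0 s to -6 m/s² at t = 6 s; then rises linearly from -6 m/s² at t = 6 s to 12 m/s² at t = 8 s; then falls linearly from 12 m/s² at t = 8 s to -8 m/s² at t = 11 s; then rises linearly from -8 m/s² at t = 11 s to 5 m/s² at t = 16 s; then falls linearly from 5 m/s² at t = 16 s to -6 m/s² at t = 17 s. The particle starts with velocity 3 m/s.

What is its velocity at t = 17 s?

Δv equals the area under the a-t graph; then v = v₀ + Δv.
0–6 s: ½(-11 + -6)(6) = -51 m/s
6–8 s: ½(-6 + 12)(2) = 6 m/s
8–11 s: ½(12 + -8)(3) = 6 m/s
11–16 s: ½(-8 + 5)(5) = -7.5 m/s
16–17 s: ½(5 + -6)(1) = -0.5 m/s
Δv = -47 m/s, so v(17) = 3 + (-47) = -44 m/s.

-44 m/s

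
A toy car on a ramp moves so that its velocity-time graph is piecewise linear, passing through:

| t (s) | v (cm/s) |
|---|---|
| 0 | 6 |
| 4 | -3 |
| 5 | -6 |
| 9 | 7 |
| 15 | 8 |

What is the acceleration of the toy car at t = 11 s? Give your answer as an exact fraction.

1/6 cm/s²

Acceleration is the slope of the v-t graph on 9–15 s: (8 − 7)/(15 − 9) = 1/6 cm/s².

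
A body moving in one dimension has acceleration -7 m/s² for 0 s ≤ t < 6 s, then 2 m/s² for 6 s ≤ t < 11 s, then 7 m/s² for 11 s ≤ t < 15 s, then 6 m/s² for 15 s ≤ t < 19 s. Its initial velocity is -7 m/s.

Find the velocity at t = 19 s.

Δv equals the area under the a-t graph; then v = v₀ + Δv.
0–6 s: -7 × 6 = -42 m/s
6–11 s: 2 × 5 = 10 m/s
11–15 s: 7 × 4 = 28 m/s
15–19 s: 6 × 4 = 24 m/s
Δv = 20 m/s, so v(19) = -7 + (20) = 13 m/s.

13 m/s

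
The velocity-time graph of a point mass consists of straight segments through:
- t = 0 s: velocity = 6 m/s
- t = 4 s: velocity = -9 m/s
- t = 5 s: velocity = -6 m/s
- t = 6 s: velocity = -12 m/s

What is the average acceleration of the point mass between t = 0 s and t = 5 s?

Average acceleration = Δv/Δt = (-6 − 6)/(5 − 0) = -2.4 m/s².

-2.4 m/s²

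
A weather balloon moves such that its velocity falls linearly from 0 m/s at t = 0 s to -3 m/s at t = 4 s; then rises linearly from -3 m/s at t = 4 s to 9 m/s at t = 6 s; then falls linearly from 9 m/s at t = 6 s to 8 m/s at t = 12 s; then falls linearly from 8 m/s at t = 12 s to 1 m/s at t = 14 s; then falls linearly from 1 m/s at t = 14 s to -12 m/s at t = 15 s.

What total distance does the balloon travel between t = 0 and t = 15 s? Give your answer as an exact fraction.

Total distance travelled is ∫|v| dt — sum the magnitudes of each area piece.
0–4 s: |½(0 + -3)(4)| = 6 m
4–6 s: v = 0 at t = 4.5 s; triangle areas 0.75 + 6.75 = 7.5 m
6–12 s: |½(9 + 8)(6)| = 51 m
12–14 s: |½(8 + 1)(2)| = 9 m
14–15 s: v = 0 at t = 183/13 s; triangle areas 1/26 + 72/13 = 145/26 m
Total distance = 1028/13 m

1028/13 m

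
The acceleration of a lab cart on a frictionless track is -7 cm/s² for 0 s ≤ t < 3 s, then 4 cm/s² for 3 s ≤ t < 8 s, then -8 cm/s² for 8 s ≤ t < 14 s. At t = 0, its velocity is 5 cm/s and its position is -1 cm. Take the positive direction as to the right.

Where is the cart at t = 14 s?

-167.5 cm

On each constant-a segment, Δv = aΔt and Δx = v₀Δt + ½aΔt²; chain segment to segment.
0–3 s: v starts 5 cm/s; Δx = 5·3 + ½·-7·3² = -16.5 cm; v ends -16 cm/s.
3–8 s: v starts -16 cm/s; Δx = -16·5 + ½·4·5² = -30 cm; v ends 4 cm/s.
8–14 s: v starts 4 cm/s; Δx = 4·6 + ½·-8·6² = -120 cm; v ends -44 cm/s.
x(14) = -1 + Σ Δx = -167.5 cm.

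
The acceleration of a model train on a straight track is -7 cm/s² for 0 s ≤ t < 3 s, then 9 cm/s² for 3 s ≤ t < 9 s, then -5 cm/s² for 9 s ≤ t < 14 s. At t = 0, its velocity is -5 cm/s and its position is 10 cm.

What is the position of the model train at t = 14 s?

On each constant-a segment, Δv = aΔt and Δx = v₀Δt + ½aΔt²; chain segment to segment.
0–3 s: v starts -5 cm/s; Δx = -5·3 + ½·-7·3² = -46.5 cm; v ends -26 cm/s.
3–9 s: v starts -26 cm/s; Δx = -26·6 + ½·9·6² = 6 cm; v ends 28 cm/s.
9–14 s: v starts 28 cm/s; Δx = 28·5 + ½·-5·5² = 77.5 cm; v ends 3 cm/s.
x(14) = 10 + Σ Δx = 47 cm.

47 cm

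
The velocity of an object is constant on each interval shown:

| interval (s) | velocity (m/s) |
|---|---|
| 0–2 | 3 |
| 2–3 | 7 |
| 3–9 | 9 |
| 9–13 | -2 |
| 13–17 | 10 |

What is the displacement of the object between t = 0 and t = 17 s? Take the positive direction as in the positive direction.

99 m

Net displacement equals the area under the velocity-time graph (areas below the axis count negative).
0–2 s: 3 × 2 = 6 m
2–3 s: 7 × 1 = 7 m
3–9 s: 9 × 6 = 54 m
9–13 s: -2 × 4 = -8 m
13–17 s: 10 × 4 = 40 m
Net displacement = 99 m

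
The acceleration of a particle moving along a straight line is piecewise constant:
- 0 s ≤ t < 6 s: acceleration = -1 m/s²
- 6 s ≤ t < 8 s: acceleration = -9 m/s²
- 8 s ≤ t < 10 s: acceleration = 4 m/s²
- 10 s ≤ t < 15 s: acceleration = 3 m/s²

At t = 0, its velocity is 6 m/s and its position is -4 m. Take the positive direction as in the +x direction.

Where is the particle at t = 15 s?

-44.5 m

On each constant-a segment, Δv = aΔt and Δx = v₀Δt + ½aΔt²; chain segment to segment.
0–6 s: v starts 6 m/s; Δx = 6·6 + ½·-1·6² = 18 m; v ends 0 m/s.
6–8 s: v starts 0 m/s; Δx = 0·2 + ½·-9·2² = -18 m; v ends -18 m/s.
8–10 s: v starts -18 m/s; Δx = -18·2 + ½·4·2² = -28 m; v ends -10 m/s.
10–15 s: v starts -10 m/s; Δx = -10·5 + ½·3·5² = -12.5 m; v ends 5 m/s.
x(15) = -4 + Σ Δx = -44.5 m.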